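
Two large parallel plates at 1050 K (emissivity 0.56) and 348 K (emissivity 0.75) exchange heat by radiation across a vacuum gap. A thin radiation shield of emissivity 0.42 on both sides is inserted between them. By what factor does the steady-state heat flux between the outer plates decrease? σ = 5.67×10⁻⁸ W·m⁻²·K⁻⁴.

Without shield: q₀ = σΔ(T⁴)/(1/ε₁+1/ε₂−1) with denominator 2.119.
With shield the two gaps are in series; the resistances add: (1/ε₁+1/ε_s−1)+(1/ε_s+1/ε₂−1) = 3.167+2.714 = 5.881.
Heat-flux ratio q₀/q = 5.881/2.119.

factor ≈ 2.78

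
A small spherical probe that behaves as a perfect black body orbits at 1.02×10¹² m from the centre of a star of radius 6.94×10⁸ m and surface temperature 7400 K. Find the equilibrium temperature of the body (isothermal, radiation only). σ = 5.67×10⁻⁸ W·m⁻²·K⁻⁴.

The star's surface emits σT_*⁴; at distance d the flux is S = σT_*⁴(R_*/d)².
S = 5.67×10⁻⁸·(7400)⁴·(6.94×10⁸/1.02×10¹²)² = 78.71 W/m².
For an isothermal sphere T⁴ = (1−a)S/(4σ) = 3.470×10⁸ K⁴.

T ≈ 136 K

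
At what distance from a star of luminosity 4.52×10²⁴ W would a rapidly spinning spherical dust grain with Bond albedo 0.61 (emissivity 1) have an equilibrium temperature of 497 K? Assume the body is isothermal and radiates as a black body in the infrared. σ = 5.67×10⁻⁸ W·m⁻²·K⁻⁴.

For an isothermal black-emitting sphere, (1−a)S·πr² = σ·4πr²·T⁴ ⇒ S = 4σT⁴/(1−a).
S = 4·5.67×10⁻⁸·(497)⁴/0.390 = 35480 W/m².
Flux falls as S = L/(4πd²), so d = √(L/(4πS)) = √(4.52×10²⁴/(4π·35480)).

d ≈ 3.18×10⁹ m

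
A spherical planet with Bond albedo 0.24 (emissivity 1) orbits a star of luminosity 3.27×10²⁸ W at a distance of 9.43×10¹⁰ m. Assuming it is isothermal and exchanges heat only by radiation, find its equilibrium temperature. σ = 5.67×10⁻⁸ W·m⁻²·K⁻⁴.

T ≈ 995 K

First find the stellar flux at distance d: S = L/(4πd²) = 3.27×10²⁸/(4π·(9.43×10¹⁰)²) = 2.926×10⁵ W/m².
For an isothermal sphere, absorbed (1−a)S·πr² = emitted σ·4πr²·T⁴, so T⁴ = (1−a)S/(4σ).
T⁴ = 0.760·2.926×10⁵/(4·5.67×10⁻⁸) = 9.806×10¹¹ K⁴.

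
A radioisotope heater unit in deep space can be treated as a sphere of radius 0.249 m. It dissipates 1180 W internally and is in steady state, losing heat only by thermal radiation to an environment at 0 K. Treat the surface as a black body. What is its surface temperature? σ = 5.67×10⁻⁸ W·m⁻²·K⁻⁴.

T ≈ 404 K

Steady state: internal power = radiated power, P = εσA T⁴.
Radiating area A = 4πr² = 0.7791 m².
T⁴ = P/(εσA) = 1180/(1.0·5.67×10⁻⁸·0.7791) = 2.671×10¹⁰ K⁴.
T = (2.671×10¹⁰)^(1/4).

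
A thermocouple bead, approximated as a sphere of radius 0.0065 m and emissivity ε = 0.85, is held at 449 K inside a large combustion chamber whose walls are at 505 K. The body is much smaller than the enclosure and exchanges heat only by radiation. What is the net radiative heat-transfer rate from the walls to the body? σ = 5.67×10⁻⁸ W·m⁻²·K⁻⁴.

For a small grey body in a large enclosure: P_net = εσA(T_body⁴ − T_wall⁴).
A = 4πr² = 5.309×10⁻⁴ m²; T_body⁴ − T_wall⁴ = 4.064×10¹⁰ − 6.504×10¹⁰ = -2.439×10¹⁰ K⁴.
|P_net| = 0.85·5.67×10⁻⁸·5.309×10⁻⁴·2.439×10¹⁰.

P_net ≈ 0.624 W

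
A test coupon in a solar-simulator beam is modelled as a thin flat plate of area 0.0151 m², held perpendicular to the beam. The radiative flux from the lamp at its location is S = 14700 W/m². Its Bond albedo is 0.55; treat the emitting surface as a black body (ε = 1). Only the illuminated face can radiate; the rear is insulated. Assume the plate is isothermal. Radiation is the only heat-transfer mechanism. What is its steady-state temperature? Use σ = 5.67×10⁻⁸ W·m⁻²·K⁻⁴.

T ≈ 584 K

At equilibrium, absorbed power = emitted power.
Absorbing cross-section = A = 0.01510 m²; emitting surface = A = 0.01510 m² (ratio 1).
(1−a)S·A_cross = εσ·A_surf·T⁴  ⇒  T⁴ = (1−a)S/(1σ).
T⁴ = 0.450·14700/(1·5.67×10⁻⁸) = 1.167×10¹¹ K⁴.
T = (1.167×10¹¹)^(1/4).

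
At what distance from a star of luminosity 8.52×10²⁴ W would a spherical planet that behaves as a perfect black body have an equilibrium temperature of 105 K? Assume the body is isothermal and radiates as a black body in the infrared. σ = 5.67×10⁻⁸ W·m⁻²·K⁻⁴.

For an isothermal black-emitting sphere, (1−a)S·πr² = σ·4πr²·T⁴ ⇒ S = 4σT⁴/(1−a).
S = 4·5.67×10⁻⁸·(105)⁴/1.00 = 27.57 W/m².
Flux falls as S = L/(4πd²), so d = √(L/(4πS)) = √(8.52×10²⁴/(4π·27.57)).

d ≈ 1.57×10¹¹ m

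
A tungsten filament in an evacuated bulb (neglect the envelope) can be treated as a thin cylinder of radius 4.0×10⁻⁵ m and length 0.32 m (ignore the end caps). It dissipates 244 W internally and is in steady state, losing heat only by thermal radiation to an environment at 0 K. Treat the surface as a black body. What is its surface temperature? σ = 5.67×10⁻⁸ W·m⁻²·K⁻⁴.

T ≈ 2700 K

Steady state: internal power = radiated power, P = εσA T⁴.
Radiating area A = 2πrL = 8.042×10⁻⁵ m².
T⁴ = P/(εσA) = 244/(1.0·5.67×10⁻⁸·8.042×10⁻⁵) = 5.351×10¹³ K⁴.
T = (5.351×10¹³)^(1/4).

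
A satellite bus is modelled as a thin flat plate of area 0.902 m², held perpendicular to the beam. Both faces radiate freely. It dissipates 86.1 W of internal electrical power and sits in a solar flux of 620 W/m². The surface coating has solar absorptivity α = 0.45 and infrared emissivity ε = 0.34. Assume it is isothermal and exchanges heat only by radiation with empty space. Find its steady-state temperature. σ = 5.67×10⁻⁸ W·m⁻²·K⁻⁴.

At steady state, absorbed solar power + internal power = radiated power.
Absorbed: α·S·A_cross = 0.45·620·0.9020 = 251.7 W (cross-section A).
Total input = 251.7 + 86.1 = 337.8 W.
Radiated: εσ·A_surf·T⁴ with A_surf = 2A = 1.804 m².
T⁴ = 337.8/(0.34·5.67×10⁻⁸·1.804) = 9.712×10⁹ K⁴.

T ≈ 314 K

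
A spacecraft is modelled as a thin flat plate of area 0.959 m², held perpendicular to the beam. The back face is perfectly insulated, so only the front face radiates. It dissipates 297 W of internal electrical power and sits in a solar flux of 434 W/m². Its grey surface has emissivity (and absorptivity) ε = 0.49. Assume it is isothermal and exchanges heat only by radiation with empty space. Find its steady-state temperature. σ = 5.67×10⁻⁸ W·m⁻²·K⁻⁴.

T ≈ 370 K

At steady state, absorbed solar power + internal power = radiated power.
Absorbed: α·S·A_cross = 0.49·434·0.9590 = 203.9 W (cross-section A).
Total input = 203.9 + 297 = 500.9 W.
Radiated: εσ·A_surf·T⁴ with A_surf = A = 0.9590 m².
T⁴ = 500.9/(0.49·5.67×10⁻⁸·0.9590) = 1.880×10¹⁰ K⁴.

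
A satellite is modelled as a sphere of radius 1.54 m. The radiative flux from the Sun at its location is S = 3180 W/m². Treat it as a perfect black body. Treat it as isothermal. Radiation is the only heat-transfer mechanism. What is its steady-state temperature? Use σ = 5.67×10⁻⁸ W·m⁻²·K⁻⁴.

At equilibrium, absorbed power = emitted power.
Absorbing cross-section = πr² = 7.451 m²; emitting surface = 4πr² = 29.80 m² (ratio 4).
S·A_cross = εσ·A_surf·T⁴  ⇒  T⁴ = S/(4σ).
T⁴ = 1.00·3180/(4·5.67×10⁻⁸) = 1.402×10¹⁰ K⁴.
T = (1.402×10¹⁰)^(1/4).

T ≈ 344 K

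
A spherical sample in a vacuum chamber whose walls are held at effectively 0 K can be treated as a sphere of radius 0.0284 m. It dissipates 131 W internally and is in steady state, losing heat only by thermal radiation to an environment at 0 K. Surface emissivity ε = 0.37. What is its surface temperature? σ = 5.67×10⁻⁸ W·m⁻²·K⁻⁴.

T ≈ 886 K

Steady state: internal power = radiated power, P = εσA T⁴.
Radiating area A = 4πr² = 0.01014 m².
T⁴ = P/(εσA) = 131/(0.37·5.67×10⁻⁸·0.01014) = 6.161×10¹¹ K⁴.
T = (6.161×10¹¹)^(1/4).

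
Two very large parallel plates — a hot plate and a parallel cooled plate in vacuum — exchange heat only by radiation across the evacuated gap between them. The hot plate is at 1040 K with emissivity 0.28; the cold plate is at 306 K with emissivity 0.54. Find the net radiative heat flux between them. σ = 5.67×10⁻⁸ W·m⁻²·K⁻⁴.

For two infinite grey parallel plates, q = σ(T₁⁴ − T₂⁴)/(1/ε₁ + 1/ε₂ − 1).
T₁⁴ − T₂⁴ = 1.170×10¹² − 8.768×10⁹ = 1.161×10¹² K⁴.
1/ε₁ + 1/ε₂ − 1 = 3.571 + 1.852 − 1 = 4.423.
q = 5.67×10⁻⁸ × 1.161×10¹² / 4.423.

q ≈ 14900 W/m²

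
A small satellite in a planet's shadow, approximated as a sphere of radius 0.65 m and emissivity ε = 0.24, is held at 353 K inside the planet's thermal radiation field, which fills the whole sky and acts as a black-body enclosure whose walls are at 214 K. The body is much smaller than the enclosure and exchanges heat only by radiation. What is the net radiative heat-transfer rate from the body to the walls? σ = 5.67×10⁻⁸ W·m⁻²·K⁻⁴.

For a small grey body in a large enclosure: P_net = εσA(T_body⁴ − T_wall⁴).
A = 4πr² = 5.309 m²; T_body⁴ − T_wall⁴ = 1.553×10¹⁰ − 2.097×10⁹ = 1.343×10¹⁰ K⁴.
|P_net| = 0.24·5.67×10⁻⁸·5.309·1.343×10¹⁰.

P_net ≈ 970 W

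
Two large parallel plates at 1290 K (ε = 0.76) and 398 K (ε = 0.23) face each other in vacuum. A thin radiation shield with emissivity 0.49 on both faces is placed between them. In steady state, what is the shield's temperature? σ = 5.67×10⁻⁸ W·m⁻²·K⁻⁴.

In steady state the net flux on the hot side equals that on the cold side.
σ(T₁⁴−T_s⁴)/D₁ = σ(T_s⁴−T₂⁴)/D₂, with D₁ = 1/ε₁+1/ε_s−1 = 2.357, D₂ = 1/ε_s+1/ε₂−1 = 5.389.
Solve for T_s⁴: T_s⁴ = (D₂·T₁⁴ + D₁·T₂⁴)/(D₁+D₂) = 1.934×10¹² K⁴.

T_s ≈ 1180 K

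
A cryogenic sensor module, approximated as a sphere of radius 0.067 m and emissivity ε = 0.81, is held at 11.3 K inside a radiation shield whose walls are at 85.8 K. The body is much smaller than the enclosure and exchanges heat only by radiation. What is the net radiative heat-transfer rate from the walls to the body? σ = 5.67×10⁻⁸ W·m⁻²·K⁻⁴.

For a small grey body in a large enclosure: P_net = εσA(T_body⁴ − T_wall⁴).
A = 4πr² = 0.05641 m²; T_body⁴ − T_wall⁴ = 16300 − 5.419×10⁷ = -5.418×10⁷ K⁴.
|P_net| = 0.81·5.67×10⁻⁸·0.05641·5.418×10⁷.

P_net ≈ 0.140 W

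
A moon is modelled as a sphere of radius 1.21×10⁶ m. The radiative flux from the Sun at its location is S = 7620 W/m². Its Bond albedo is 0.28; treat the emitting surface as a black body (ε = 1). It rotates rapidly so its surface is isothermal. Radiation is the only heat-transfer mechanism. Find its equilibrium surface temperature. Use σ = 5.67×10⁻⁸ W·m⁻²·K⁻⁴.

At equilibrium, absorbed power = emitted power.
Absorbing cross-section = πr² = 4.600×10¹² m²; emitting surface = 4πr² = 1.840×10¹³ m² (ratio 4).
(1−a)S·A_cross = εσ·A_surf·T⁴  ⇒  T⁴ = (1−a)S/(4σ).
T⁴ = 0.720·7620/(4·5.67×10⁻⁸) = 2.419×10¹⁰ K⁴.
T = (2.419×10¹⁰)^(1/4).

T ≈ 394 K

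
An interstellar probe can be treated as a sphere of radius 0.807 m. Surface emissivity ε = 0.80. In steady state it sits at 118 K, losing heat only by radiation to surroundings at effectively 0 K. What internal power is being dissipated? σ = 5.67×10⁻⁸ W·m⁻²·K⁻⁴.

Steady state: P = εσA T⁴.
A = 4πr² = 8.184 m²; T⁴ = (118)⁴ = 1.939×10⁸ K⁴.
P = 0.80 × 5.67×10⁻⁸ × 8.184 × 1.939×10⁸.

P ≈ 72.0 W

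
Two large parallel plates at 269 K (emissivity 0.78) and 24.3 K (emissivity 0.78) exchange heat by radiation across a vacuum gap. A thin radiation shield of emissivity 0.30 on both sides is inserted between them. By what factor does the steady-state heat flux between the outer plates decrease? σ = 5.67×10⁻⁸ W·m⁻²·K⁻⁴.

factor ≈ 4.62

Without shield: q₀ = σΔ(T⁴)/(1/ε₁+1/ε₂−1) with denominator 1.564.
With shield the two gaps are in series; the resistances add: (1/ε₁+1/ε_s−1)+(1/ε_s+1/ε₂−1) = 3.615+3.615 = 7.231.
Heat-flux ratio q₀/q = 7.231/1.564.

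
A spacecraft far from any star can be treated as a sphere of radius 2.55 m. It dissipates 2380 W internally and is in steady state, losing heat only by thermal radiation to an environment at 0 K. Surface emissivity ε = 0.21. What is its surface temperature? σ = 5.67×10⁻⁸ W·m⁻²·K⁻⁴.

T ≈ 222 K

Steady state: internal power = radiated power, P = εσA T⁴.
Radiating area A = 4πr² = 81.71 m².
T⁴ = P/(εσA) = 2380/(0.21·5.67×10⁻⁸·81.71) = 2.446×10⁹ K⁴.
T = (2.446×10⁹)^(1/4).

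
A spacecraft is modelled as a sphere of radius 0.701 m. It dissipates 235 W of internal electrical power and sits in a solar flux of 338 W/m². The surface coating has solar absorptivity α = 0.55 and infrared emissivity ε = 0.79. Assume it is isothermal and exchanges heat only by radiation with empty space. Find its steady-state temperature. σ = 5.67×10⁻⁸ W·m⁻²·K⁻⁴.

At steady state, absorbed solar power + internal power = radiated power.
Absorbed: α·S·A_cross = 0.55·338·1.544 = 287.0 W (cross-section πr²).
Total input = 287.0 + 235 = 522.0 W.
Radiated: εσ·A_surf·T⁴ with A_surf = 4πr² = 6.175 m².
T⁴ = 522.0/(0.79·5.67×10⁻⁸·6.175) = 1.887×10⁹ K⁴.

T ≈ 208 K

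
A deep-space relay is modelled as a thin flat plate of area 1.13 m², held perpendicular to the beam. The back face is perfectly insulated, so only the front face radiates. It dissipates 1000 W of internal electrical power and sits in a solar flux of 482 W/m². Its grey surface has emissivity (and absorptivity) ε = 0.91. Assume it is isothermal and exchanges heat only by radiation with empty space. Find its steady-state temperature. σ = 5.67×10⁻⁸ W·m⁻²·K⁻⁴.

At steady state, absorbed solar power + internal power = radiated power.
Absorbed: α·S·A_cross = 0.91·482·1.130 = 495.6 W (cross-section A).
Total input = 495.6 + 1000 = 1496 W.
Radiated: εσ·A_surf·T⁴ with A_surf = A = 1.130 m².
T⁴ = 1496/(0.91·5.67×10⁻⁸·1.130) = 2.565×10¹⁰ K⁴.

T ≈ 400 K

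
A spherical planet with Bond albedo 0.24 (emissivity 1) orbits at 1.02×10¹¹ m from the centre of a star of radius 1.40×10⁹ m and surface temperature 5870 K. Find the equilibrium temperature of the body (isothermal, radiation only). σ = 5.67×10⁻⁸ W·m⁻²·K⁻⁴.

T ≈ 454 K

The star's surface emits σT_*⁴; at distance d the flux is S = σT_*⁴(R_*/d)².
S = 5.67×10⁻⁸·(5870)⁴·(1.40×10⁹/1.02×10¹¹)² = 12680 W/m².
For an isothermal sphere T⁴ = (1−a)S/(4σ) = 4.250×10¹⁰ K⁴.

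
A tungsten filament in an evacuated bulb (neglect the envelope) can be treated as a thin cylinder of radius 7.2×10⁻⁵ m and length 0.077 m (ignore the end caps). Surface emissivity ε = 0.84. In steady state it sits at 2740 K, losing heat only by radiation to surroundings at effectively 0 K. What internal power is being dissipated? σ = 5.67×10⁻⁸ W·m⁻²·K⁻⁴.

Steady state: P = εσA T⁴.
A = 2πrL = 3.483×10⁻⁵ m²; T⁴ = (2740)⁴ = 5.636×10¹³ K⁴.
P = 0.84 × 5.67×10⁻⁸ × 3.483×10⁻⁵ × 5.636×10¹³.

P ≈ 93.5 W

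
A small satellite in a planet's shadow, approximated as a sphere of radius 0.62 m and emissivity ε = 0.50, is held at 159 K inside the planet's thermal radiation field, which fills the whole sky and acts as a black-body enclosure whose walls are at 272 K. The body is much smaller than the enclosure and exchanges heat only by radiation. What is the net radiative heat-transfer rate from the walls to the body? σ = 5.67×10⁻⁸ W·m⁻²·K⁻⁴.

For a small grey body in a large enclosure: P_net = εσA(T_body⁴ − T_wall⁴).
A = 4πr² = 4.831 m²; T_body⁴ − T_wall⁴ = 6.391×10⁸ − 5.474×10⁹ = -4.835×10⁹ K⁴.
|P_net| = 0.50·5.67×10⁻⁸·4.831·4.835×10⁹.

P_net ≈ 662 W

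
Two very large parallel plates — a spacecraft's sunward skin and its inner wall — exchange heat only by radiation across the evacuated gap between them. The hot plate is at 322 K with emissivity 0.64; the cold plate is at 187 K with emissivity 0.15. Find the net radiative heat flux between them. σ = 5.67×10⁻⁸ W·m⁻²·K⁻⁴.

For two infinite grey parallel plates, q = σ(T₁⁴ − T₂⁴)/(1/ε₁ + 1/ε₂ − 1).
T₁⁴ − T₂⁴ = 1.075×10¹⁰ − 1.223×10⁹ = 9.528×10⁹ K⁴.
1/ε₁ + 1/ε₂ − 1 = 1.562 + 6.667 − 1 = 7.229.
q = 5.67×10⁻⁸ × 9.528×10⁹ / 7.229.

q ≈ 74.7 W/m²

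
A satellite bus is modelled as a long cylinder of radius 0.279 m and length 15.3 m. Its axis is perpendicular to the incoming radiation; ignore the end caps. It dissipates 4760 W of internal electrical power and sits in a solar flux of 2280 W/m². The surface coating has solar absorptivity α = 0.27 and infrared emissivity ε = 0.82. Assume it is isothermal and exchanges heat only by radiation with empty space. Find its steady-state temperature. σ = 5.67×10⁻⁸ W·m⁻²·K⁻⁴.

T ≈ 299 K

At steady state, absorbed solar power + internal power = radiated power.
Absorbed: α·S·A_cross = 0.27·2280·8.537 = 5256 W (cross-section 2rL).
Total input = 5256 + 4760 = 10020 W.
Radiated: εσ·A_surf·T⁴ with A_surf = 2πrL = 26.82 m².
T⁴ = 10020/(0.82·5.67×10⁻⁸·26.82) = 8.032×10⁹ K⁴.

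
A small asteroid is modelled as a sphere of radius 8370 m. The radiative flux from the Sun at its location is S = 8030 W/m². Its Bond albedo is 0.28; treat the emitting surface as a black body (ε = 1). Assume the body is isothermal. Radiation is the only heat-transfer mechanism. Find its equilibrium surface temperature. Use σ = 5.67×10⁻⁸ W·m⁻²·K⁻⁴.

T ≈ 400 K

At equilibrium, absorbed power = emitted power.
Absorbing cross-section = πr² = 2.201×10⁸ m²; emitting surface = 4πr² = 8.804×10⁸ m² (ratio 4).
(1−a)S·A_cross = εσ·A_surf·T⁴  ⇒  T⁴ = (1−a)S/(4σ).
T⁴ = 0.720·8030/(4·5.67×10⁻⁸) = 2.549×10¹⁰ K⁴.
T = (2.549×10¹⁰)^(1/4).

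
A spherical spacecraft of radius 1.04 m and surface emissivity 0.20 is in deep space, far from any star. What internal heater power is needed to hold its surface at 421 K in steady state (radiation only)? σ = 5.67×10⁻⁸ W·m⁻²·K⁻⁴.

P ≈ 4840 W

P = εσ·4πr²·T⁴.
4πr² = 13.59 m²; T⁴ = 3.141×10¹⁰ K⁴.
P = 0.20·5.67×10⁻⁸·13.59·3.141×10¹⁰.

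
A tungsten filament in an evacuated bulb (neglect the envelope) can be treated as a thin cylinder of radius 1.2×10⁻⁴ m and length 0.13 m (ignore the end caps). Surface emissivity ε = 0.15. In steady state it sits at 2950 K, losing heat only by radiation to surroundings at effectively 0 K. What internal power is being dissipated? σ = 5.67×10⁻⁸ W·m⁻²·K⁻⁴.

P ≈ 63.1 W

Steady state: P = εσA T⁴.
A = 2πrL = 9.802×10⁻⁵ m²; T⁴ = (2950)⁴ = 7.573×10¹³ K⁴.
P = 0.15 × 5.67×10⁻⁸ × 9.802×10⁻⁵ × 7.573×10¹³.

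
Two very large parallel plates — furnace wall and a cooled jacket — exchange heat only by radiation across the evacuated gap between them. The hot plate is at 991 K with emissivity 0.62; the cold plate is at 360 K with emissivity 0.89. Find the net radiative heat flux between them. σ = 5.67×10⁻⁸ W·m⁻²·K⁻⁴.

For two infinite grey parallel plates, q = σ(T₁⁴ − T₂⁴)/(1/ε₁ + 1/ε₂ − 1).
T₁⁴ − T₂⁴ = 9.645×10¹¹ − 1.680×10¹⁰ = 9.477×10¹¹ K⁴.
1/ε₁ + 1/ε₂ − 1 = 1.613 + 1.124 − 1 = 1.736.
q = 5.67×10⁻⁸ × 9.477×10¹¹ / 1.736.

q ≈ 30900 W/m²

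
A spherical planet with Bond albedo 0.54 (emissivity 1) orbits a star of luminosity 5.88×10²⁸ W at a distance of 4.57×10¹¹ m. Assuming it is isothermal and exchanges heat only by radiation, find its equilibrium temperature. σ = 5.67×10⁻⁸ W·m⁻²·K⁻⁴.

First find the stellar flux at distance d: S = L/(4πd²) = 5.88×10²⁸/(4π·(4.57×10¹¹)²) = 22400 W/m².
For an isothermal sphere, absorbed (1−a)S·πr² = emitted σ·4πr²·T⁴, so T⁴ = (1−a)S/(4σ).
T⁴ = 0.460·22400/(4·5.67×10⁻⁸) = 4.544×10¹⁰ K⁴.

T ≈ 462 K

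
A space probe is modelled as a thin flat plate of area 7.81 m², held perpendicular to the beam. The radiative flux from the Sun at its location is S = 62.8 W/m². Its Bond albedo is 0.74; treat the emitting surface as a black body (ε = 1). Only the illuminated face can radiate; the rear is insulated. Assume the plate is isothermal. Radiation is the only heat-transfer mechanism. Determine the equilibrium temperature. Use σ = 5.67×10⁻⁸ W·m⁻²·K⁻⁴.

T ≈ 130 K

At equilibrium, absorbed power = emitted power.
Absorbing cross-section = A = 7.810 m²; emitting surface = A = 7.810 m² (ratio 1).
(1−a)S·A_cross = εσ·A_surf·T⁴  ⇒  T⁴ = (1−a)S/(1σ).
T⁴ = 0.260·62.8/(1·5.67×10⁻⁸) = 2.880×10⁸ K⁴.
T = (2.880×10⁸)^(1/4).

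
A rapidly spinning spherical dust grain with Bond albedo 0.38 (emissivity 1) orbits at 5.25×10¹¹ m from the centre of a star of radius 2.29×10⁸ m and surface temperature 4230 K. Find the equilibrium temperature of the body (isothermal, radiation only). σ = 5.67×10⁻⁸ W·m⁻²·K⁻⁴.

T ≈ 55.4 K

The star's surface emits σT_*⁴; at distance d the flux is S = σT_*⁴(R_*/d)².
S = 5.67×10⁻⁸·(4230)⁴·(2.29×10⁸/5.25×10¹¹)² = 3.454 W/m².
For an isothermal sphere T⁴ = (1−a)S/(4σ) = 9.442×10⁶ K⁴.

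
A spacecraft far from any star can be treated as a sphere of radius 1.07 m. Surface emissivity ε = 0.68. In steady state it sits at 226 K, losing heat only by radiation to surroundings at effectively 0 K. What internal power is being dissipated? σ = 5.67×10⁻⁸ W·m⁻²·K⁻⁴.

Steady state: P = εσA T⁴.
A = 4πr² = 14.39 m²; T⁴ = (226)⁴ = 2.609×10⁹ K⁴.
P = 0.68 × 5.67×10⁻⁸ × 14.39 × 2.609×10⁹.

P ≈ 1450 W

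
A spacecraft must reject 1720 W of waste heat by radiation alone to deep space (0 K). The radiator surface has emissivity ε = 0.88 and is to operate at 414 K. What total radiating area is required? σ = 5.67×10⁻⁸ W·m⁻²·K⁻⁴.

P = εσA T⁴ ⇒ A = P/(εσT⁴).
T⁴ = 2.938×10¹⁰ K⁴.
A = 1720/(0.88 × 5.67×10⁻⁸ × 2.938×10¹⁰).

A ≈ 1.17 m²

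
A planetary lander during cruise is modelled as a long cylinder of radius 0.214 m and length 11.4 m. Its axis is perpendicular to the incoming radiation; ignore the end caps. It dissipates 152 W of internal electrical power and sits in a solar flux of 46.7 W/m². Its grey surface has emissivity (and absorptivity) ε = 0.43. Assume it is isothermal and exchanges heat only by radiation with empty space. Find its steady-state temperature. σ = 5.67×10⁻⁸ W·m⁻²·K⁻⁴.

At steady state, absorbed solar power + internal power = radiated power.
Absorbed: α·S·A_cross = 0.43·46.7·4.879 = 97.98 W (cross-section 2rL).
Total input = 97.98 + 152 = 250.0 W.
Radiated: εσ·A_surf·T⁴ with A_surf = 2πrL = 15.33 m².
T⁴ = 250.0/(0.43·5.67×10⁻⁸·15.33) = 6.689×10⁸ K⁴.

T ≈ 161 K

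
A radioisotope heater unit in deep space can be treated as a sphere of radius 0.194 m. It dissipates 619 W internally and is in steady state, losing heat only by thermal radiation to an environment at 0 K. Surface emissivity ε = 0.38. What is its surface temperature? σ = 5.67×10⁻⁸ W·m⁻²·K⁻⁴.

Steady state: internal power = radiated power, P = εσA T⁴.
Radiating area A = 4πr² = 0.4729 m².
T⁴ = P/(εσA) = 619/(0.38·5.67×10⁻⁸·0.4729) = 6.075×10¹⁰ K⁴.
T = (6.075×10¹⁰)^(1/4).

T ≈ 496 K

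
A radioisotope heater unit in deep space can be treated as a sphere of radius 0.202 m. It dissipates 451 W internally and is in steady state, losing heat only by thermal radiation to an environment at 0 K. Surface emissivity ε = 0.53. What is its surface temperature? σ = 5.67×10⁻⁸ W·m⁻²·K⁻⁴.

Steady state: internal power = radiated power, P = εσA T⁴.
Radiating area A = 4πr² = 0.5128 m².
T⁴ = P/(εσA) = 451/(0.53·5.67×10⁻⁸·0.5128) = 2.927×10¹⁰ K⁴.
T = (2.927×10¹⁰)^(1/4).

T ≈ 414 K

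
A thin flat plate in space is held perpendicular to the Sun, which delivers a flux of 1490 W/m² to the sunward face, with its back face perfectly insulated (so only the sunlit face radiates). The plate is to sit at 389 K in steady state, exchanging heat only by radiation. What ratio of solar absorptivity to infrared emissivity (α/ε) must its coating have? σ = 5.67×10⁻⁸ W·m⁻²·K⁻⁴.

α/ε ≈ 0.871

Balance: αS·A = εσ·1A·T⁴ ⇒ α/ε = σT⁴/S.
α/ε = 5.67×10⁻⁸·(389)⁴/1490 = 5.67×10⁻⁸·2.290×10¹⁰/1490.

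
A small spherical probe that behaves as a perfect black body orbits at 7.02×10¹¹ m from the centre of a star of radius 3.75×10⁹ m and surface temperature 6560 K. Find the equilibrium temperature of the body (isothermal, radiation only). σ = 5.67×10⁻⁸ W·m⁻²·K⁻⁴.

T ≈ 339 K

The star's surface emits σT_*⁴; at distance d the flux is S = σT_*⁴(R_*/d)².
S = 5.67×10⁻⁸·(6560)⁴·(3.75×10⁹/7.02×10¹¹)² = 2996 W/m².
For an isothermal sphere T⁴ = (1−a)S/(4σ) = 1.321×10¹⁰ K⁴.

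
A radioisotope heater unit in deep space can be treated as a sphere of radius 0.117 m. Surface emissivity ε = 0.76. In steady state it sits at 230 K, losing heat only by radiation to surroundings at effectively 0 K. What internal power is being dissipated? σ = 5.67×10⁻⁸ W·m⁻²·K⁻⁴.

P ≈ 20.7 W

Steady state: P = εσA T⁴.
A = 4πr² = 0.1720 m²; T⁴ = (230)⁴ = 2.798×10⁹ K⁴.
P = 0.76 × 5.67×10⁻⁸ × 0.1720 × 2.798×10⁹.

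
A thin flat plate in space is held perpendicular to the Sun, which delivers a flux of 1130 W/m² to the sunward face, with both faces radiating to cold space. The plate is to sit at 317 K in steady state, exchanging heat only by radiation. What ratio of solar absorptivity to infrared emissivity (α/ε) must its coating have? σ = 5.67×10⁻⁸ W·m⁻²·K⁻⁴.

α/ε ≈ 1.01

Balance: αS·A = εσ·2A·T⁴ ⇒ α/ε = 2σT⁴/S.
α/ε = 2·5.67×10⁻⁸·(317)⁴/1130 = 2·5.67×10⁻⁸·1.010×10¹⁰/1130.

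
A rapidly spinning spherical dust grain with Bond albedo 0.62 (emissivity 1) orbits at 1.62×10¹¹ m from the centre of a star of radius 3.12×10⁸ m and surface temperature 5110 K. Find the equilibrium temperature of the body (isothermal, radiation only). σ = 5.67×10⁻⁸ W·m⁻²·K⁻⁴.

T ≈ 125 K

The star's surface emits σT_*⁴; at distance d the flux is S = σT_*⁴(R_*/d)².
S = 5.67×10⁻⁸·(5110)⁴·(3.12×10⁸/1.62×10¹¹)² = 143.4 W/m².
For an isothermal sphere T⁴ = (1−a)S/(4σ) = 2.403×10⁸ K⁴.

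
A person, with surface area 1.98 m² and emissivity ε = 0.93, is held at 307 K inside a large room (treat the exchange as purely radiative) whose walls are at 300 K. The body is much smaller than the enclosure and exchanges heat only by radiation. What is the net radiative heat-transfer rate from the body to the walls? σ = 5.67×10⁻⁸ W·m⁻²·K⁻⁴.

For a small grey body in a large enclosure: P_net = εσA(T_body⁴ − T_wall⁴).
A = 1.98 m²; T_body⁴ − T_wall⁴ = 8.883×10⁹ − 8.100×10⁹ = 7.829×10⁸ K⁴.
|P_net| = 0.93·5.67×10⁻⁸·1.980·7.829×10⁸.

P_net ≈ 81.7 W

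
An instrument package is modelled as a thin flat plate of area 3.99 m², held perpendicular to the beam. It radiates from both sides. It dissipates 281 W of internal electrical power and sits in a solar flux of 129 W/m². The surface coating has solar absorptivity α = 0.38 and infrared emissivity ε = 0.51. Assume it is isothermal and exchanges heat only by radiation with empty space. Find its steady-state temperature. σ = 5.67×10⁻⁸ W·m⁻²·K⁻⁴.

T ≈ 213 K

At steady state, absorbed solar power + internal power = radiated power.
Absorbed: α·S·A_cross = 0.38·129·3.990 = 195.6 W (cross-section A).
Total input = 195.6 + 281 = 476.6 W.
Radiated: εσ·A_surf·T⁴ with A_surf = 2A = 7.980 m².
T⁴ = 476.6/(0.51·5.67×10⁻⁸·7.980) = 2.065×10⁹ K⁴.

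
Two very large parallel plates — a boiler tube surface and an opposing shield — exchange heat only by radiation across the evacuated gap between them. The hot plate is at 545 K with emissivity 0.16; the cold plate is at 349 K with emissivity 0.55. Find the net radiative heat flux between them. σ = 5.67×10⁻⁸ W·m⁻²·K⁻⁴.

For two infinite grey parallel plates, q = σ(T₁⁴ − T₂⁴)/(1/ε₁ + 1/ε₂ − 1).
T₁⁴ − T₂⁴ = 8.822×10¹⁰ − 1.484×10¹⁰ = 7.339×10¹⁰ K⁴.
1/ε₁ + 1/ε₂ − 1 = 6.250 + 1.818 − 1 = 7.068.
q = 5.67×10⁻⁸ × 7.339×10¹⁰ / 7.068.

q ≈ 589 W/m²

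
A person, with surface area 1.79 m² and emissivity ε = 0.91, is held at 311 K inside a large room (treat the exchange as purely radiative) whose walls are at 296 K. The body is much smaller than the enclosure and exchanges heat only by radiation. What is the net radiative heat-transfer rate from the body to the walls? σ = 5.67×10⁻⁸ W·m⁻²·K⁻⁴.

P_net ≈ 155 W

For a small grey body in a large enclosure: P_net = εσA(T_body⁴ − T_wall⁴).
A = 1.79 m²; T_body⁴ − T_wall⁴ = 9.355×10⁹ − 7.677×10⁹ = 1.678×10⁹ K⁴.
|P_net| = 0.91·5.67×10⁻⁸·1.790·1.678×10⁹.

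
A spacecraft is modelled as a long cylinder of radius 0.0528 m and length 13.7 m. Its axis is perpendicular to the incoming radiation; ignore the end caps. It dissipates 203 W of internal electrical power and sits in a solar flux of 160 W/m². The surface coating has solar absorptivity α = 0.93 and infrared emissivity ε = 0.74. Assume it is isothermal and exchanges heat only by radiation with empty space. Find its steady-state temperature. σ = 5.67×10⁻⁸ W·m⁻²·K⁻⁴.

At steady state, absorbed solar power + internal power = radiated power.
Absorbed: α·S·A_cross = 0.93·160·1.447 = 215.3 W (cross-section 2rL).
Total input = 215.3 + 203 = 418.3 W.
Radiated: εσ·A_surf·T⁴ with A_surf = 2πrL = 4.545 m².
T⁴ = 418.3/(0.74·5.67×10⁻⁸·4.545) = 2.193×10⁹ K⁴.

T ≈ 216 K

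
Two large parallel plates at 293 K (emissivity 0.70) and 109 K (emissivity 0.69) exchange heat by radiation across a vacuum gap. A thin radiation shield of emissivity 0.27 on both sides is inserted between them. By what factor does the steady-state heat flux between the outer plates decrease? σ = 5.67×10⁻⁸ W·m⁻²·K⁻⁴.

factor ≈ 4.41

Without shield: q₀ = σΔ(T⁴)/(1/ε₁+1/ε₂−1) with denominator 1.878.
With shield the two gaps are in series; the resistances add: (1/ε₁+1/ε_s−1)+(1/ε_s+1/ε₂−1) = 4.132+4.153 = 8.285.
Heat-flux ratio q₀/q = 8.285/1.878.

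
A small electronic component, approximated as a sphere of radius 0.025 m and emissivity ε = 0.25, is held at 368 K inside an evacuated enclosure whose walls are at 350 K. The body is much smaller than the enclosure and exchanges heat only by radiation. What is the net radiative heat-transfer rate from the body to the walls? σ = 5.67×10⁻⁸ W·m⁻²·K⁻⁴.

For a small grey body in a large enclosure: P_net = εσA(T_body⁴ − T_wall⁴).
A = 4πr² = 0.007854 m²; T_body⁴ − T_wall⁴ = 1.834×10¹⁰ − 1.501×10¹⁰ = 3.333×10⁹ K⁴.
|P_net| = 0.25·5.67×10⁻⁸·0.007854·3.333×10⁹.

P_net ≈ 0.371 W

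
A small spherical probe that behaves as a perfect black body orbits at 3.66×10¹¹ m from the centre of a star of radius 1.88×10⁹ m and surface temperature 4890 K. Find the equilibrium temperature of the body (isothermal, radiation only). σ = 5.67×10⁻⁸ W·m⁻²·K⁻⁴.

The star's surface emits σT_*⁴; at distance d the flux is S = σT_*⁴(R_*/d)².
S = 5.67×10⁻⁸·(4890)⁴·(1.88×10⁹/3.66×10¹¹)² = 855.4 W/m².
For an isothermal sphere T⁴ = (1−a)S/(4σ) = 3.772×10⁹ K⁴.

T ≈ 248 K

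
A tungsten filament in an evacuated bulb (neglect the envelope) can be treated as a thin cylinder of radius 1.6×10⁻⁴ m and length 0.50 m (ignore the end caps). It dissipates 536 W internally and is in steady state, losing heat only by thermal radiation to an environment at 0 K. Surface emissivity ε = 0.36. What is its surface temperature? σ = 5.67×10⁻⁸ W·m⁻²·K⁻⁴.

Steady state: internal power = radiated power, P = εσA T⁴.
Radiating area A = 2πrL = 5.027×10⁻⁴ m².
T⁴ = P/(εσA) = 536/(0.36·5.67×10⁻⁸·5.027×10⁻⁴) = 5.224×10¹³ K⁴.
T = (5.224×10¹³)^(1/4).

T ≈ 2690 K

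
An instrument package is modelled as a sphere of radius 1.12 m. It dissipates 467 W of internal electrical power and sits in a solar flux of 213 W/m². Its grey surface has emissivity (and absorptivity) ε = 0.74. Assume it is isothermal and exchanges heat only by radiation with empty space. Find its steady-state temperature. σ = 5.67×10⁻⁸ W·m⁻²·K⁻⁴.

T ≈ 201 K

At steady state, absorbed solar power + internal power = radiated power.
Absorbed: α·S·A_cross = 0.74·213·3.941 = 621.2 W (cross-section πr²).
Total input = 621.2 + 467 = 1088 W.
Radiated: εσ·A_surf·T⁴ with A_surf = 4πr² = 15.76 m².
T⁴ = 1088/(0.74·5.67×10⁻⁸·15.76) = 1.645×10⁹ K⁴.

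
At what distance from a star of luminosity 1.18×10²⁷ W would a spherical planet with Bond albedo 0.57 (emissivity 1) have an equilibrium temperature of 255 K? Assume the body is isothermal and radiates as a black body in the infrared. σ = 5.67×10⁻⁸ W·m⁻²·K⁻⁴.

For an isothermal black-emitting sphere, (1−a)S·πr² = σ·4πr²·T⁴ ⇒ S = 4σT⁴/(1−a).
S = 4·5.67×10⁻⁸·(255)⁴/0.430 = 2230 W/m².
Flux falls as S = L/(4πd²), so d = √(L/(4πS)) = √(1.18×10²⁷/(4π·2230)).

d ≈ 2.05×10¹¹ m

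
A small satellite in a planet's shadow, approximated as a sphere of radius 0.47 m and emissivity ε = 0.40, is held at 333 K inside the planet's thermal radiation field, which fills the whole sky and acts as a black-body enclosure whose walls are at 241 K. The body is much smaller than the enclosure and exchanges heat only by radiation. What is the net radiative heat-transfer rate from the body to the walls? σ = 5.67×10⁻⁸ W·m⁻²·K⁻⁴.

For a small grey body in a large enclosure: P_net = εσA(T_body⁴ − T_wall⁴).
A = 4πr² = 2.776 m²; T_body⁴ − T_wall⁴ = 1.230×10¹⁰ − 3.373×10⁹ = 8.923×10⁹ K⁴.
|P_net| = 0.40·5.67×10⁻⁸·2.776·8.923×10⁹.

P_net ≈ 562 W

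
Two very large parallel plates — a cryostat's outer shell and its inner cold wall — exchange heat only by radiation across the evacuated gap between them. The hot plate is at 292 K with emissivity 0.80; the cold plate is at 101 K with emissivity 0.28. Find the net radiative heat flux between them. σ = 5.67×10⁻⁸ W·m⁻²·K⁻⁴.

For two infinite grey parallel plates, q = σ(T₁⁴ − T₂⁴)/(1/ε₁ + 1/ε₂ − 1).
T₁⁴ − T₂⁴ = 7.270×10⁹ − 1.041×10⁸ = 7.166×10⁹ K⁴.
1/ε₁ + 1/ε₂ − 1 = 1.250 + 3.571 − 1 = 3.821.
q = 5.67×10⁻⁸ × 7.166×10⁹ / 3.821.

q ≈ 106 W/m²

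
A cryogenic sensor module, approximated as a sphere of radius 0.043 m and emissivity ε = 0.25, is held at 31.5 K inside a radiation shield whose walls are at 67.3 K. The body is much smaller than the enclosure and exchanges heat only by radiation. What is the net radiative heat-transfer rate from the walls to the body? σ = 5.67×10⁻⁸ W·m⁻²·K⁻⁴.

For a small grey body in a large enclosure: P_net = εσA(T_body⁴ − T_wall⁴).
A = 4πr² = 0.02324 m²; T_body⁴ − T_wall⁴ = 9.846×10⁵ − 2.051×10⁷ = -1.953×10⁷ K⁴.
|P_net| = 0.25·5.67×10⁻⁸·0.02324·1.953×10⁷.

P_net ≈ 0.00643 W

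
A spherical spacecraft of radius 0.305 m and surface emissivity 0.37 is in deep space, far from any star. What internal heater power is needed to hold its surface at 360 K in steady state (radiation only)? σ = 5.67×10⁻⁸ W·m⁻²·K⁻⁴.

P ≈ 412 W

P = εσ·4πr²·T⁴.
4πr² = 1.169 m²; T⁴ = 1.680×10¹⁰ K⁴.
P = 0.37·5.67×10⁻⁸·1.169·1.680×10¹⁰.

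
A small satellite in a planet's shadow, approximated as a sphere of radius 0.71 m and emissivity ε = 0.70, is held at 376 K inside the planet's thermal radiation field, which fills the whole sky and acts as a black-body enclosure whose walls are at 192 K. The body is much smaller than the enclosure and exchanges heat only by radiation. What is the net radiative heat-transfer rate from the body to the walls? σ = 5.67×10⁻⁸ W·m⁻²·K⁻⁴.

For a small grey body in a large enclosure: P_net = εσA(T_body⁴ − T_wall⁴).
A = 4πr² = 6.335 m²; T_body⁴ − T_wall⁴ = 1.999×10¹⁰ − 1.359×10⁹ = 1.863×10¹⁰ K⁴.
|P_net| = 0.70·5.67×10⁻⁸·6.335·1.863×10¹⁰.

P_net ≈ 4680 W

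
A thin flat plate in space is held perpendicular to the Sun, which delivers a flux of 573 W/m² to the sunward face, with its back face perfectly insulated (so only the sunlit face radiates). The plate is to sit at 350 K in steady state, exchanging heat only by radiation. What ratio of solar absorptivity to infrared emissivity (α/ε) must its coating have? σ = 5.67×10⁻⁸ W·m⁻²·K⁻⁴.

Balance: αS·A = εσ·1A·T⁴ ⇒ α/ε = σT⁴/S.
α/ε = 5.67×10⁻⁸·(350)⁴/573 = 5.67×10⁻⁸·1.501×10¹⁰/573.

α/ε ≈ 1.48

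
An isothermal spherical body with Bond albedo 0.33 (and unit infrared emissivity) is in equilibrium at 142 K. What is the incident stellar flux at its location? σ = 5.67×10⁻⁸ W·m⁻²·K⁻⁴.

(1−a)S·πr² = σ·4πr²·T⁴ ⇒ S = 4σT⁴/(1−a).
S = 4·5.67×10⁻⁸·4.066×10⁸/0.670.

S ≈ 138 W/m²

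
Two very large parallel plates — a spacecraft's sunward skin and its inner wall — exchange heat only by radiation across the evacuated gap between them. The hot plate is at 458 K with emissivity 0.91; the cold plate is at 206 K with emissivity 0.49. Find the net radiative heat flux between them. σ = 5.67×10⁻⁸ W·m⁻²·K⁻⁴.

For two infinite grey parallel plates, q = σ(T₁⁴ − T₂⁴)/(1/ε₁ + 1/ε₂ − 1).
T₁⁴ − T₂⁴ = 4.400×10¹⁰ − 1.801×10⁹ = 4.220×10¹⁰ K⁴.
1/ε₁ + 1/ε₂ − 1 = 1.099 + 2.041 − 1 = 2.140.
q = 5.67×10⁻⁸ × 4.220×10¹⁰ / 2.140.

q ≈ 1120 W/m²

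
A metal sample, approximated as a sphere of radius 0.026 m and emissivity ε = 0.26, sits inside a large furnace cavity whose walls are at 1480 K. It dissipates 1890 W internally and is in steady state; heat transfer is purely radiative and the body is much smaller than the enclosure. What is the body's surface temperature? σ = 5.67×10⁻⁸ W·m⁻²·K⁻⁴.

For a small grey body in a large enclosure, net radiated power = εσA(T⁴ − T_w⁴).
Steady state: P = εσA(T⁴ − T_w⁴) with A = 4πr² = 0.008495 m².
T⁴ = P/(εσA) + T_w⁴ = 1890/(0.26·5.67×10⁻⁸·0.008495) + (1480)⁴
    = 1.509×10¹³ + 4.798×10¹² = 1.989×10¹³ K⁴.

T ≈ 2110 K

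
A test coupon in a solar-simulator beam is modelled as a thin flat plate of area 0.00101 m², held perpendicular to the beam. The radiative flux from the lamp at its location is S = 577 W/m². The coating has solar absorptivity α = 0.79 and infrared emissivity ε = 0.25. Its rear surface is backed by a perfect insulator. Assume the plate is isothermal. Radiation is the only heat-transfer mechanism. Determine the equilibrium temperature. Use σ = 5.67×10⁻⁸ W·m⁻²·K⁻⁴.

T ≈ 423 K

At equilibrium, absorbed power = emitted power.
Absorbing cross-section = A = 0.001010 m²; emitting surface = A = 0.001010 m² (ratio 1).
αS·A_cross = εσ·A_surf·T⁴  ⇒  T⁴ = αS/(ε·1σ).
T⁴ = 0.790·577/(0.25·1·5.67×10⁻⁸) = 3.216×10¹⁰ K⁴.
T = (3.216×10¹⁰)^(1/4).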